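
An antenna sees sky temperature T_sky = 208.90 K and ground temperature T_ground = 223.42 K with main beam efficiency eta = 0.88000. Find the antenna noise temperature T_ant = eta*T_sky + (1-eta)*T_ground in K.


T_ant = 0.88000 * 208.90 + (1 - 0.88000) * 223.42 = 210.6 K

210.6 K


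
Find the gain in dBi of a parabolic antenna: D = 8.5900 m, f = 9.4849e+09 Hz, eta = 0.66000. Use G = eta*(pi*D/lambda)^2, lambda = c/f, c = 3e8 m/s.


lambda = c / f = 3.0000e+08 / 9.4849e+09 = 0.03162922 m
G_linear = 0.66000 * (pi * 8.5900 / 0.03162922)^2 = 480455.4
G_dBi = 10 * log10(480455.4) = 56.82 dBi

56.82 dBi


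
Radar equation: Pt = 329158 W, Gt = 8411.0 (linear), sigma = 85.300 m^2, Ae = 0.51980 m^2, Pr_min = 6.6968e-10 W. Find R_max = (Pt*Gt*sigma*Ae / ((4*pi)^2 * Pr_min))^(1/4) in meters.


R^4 = 329158*8411.0*85.300*0.51980 / ((4*pi)^2 * 6.6968e-10) = 1.160781e+18
R_max = 1.160781e+18^0.25 = 32824 m

32824 m


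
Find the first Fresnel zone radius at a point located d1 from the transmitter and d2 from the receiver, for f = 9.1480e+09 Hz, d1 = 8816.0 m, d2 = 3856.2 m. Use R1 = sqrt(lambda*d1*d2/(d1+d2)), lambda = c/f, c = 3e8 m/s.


lambda = c / f = 3.0000e+08 / 9.1480e+09 = 0.03279405 m
R1 = sqrt(0.03279405 * 8816.0 * 3856.2 / (8816.0 + 3856.2)) = 9.380 m

9.380 m


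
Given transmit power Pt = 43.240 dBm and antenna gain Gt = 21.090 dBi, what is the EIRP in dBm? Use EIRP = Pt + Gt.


EIRP = Pt + Gt = 43.240 + 21.090 = 64.33 dBm

64.33 dBm


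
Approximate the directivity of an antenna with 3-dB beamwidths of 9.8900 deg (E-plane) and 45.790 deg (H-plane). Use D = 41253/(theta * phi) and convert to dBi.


D_linear = 41253 / (9.8900 * 45.790) = 91.09375
D_dBi = 10 * log10(91.09375) = 19.59 dBi

19.59 dBi


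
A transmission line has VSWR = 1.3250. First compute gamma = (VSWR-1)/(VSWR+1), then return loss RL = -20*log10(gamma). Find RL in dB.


gamma = (1.3250 - 1) / (1.3250 + 1) = 0.1397849
RL = -20 * log10(0.1397849) = 17.09 dB

17.09 dB


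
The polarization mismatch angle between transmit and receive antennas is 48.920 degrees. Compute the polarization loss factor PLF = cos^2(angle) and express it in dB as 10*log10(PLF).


PLF_linear = cos^2(48.920 deg) = 0.4317964
PLF_dB = 10 * log10(0.4317964) = -3.647 dB

-3.647 dB


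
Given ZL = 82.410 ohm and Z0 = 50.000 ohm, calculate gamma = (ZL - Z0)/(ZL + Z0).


gamma = (82.410 - 50.000) / (82.410 + 50.000) = 0.2448

0.2448


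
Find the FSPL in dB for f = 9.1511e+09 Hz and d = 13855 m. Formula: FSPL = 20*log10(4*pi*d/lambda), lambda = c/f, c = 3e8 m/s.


lambda = c / f = 3.0000e+08 / 9.1511e+09 = 0.03278294 m
FSPL = 20 * log10(4*pi*13855/0.03278294) = 134.5 dB

134.5 dB


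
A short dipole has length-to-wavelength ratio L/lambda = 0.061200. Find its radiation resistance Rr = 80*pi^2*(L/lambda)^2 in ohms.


Rr = 80 * pi^2 * (0.061200)^2 = 80 * 9.869604 * 3.745440e-03 = 2.957 ohm

2.957 ohm


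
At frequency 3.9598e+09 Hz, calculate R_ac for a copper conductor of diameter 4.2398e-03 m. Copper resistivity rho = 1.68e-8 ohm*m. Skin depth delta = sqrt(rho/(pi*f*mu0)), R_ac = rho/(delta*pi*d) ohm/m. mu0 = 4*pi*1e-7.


delta = sqrt(1.68e-8 / (pi * 3.9598e+09 * 4*pi*1e-7)) = 1.036664e-06 m
R_ac = 1.68e-8 / (1.036664e-06 * pi * 4.2398e-03) = 1.217 ohm/m

1.217 ohm/m


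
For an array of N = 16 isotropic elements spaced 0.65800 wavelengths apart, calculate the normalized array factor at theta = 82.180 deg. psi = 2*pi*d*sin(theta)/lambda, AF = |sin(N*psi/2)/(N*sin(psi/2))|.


psi = 2*pi*0.65800*sin(82.180 deg) = 4.095888 rad
AF = |sin(16*4.095888/2) / (16*sin(4.095888/2))| = 0.06867

0.06867


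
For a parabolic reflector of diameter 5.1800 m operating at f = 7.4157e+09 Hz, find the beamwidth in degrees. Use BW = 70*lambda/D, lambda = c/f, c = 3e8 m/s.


lambda = c / f = 3.0000e+08 / 7.4157e+09 = 0.04045471 m
BW = 70 * 0.04045471 / 5.1800 = 0.5467 deg

0.5467 deg


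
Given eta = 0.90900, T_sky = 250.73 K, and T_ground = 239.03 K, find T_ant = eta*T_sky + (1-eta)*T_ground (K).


T_ant = 0.90900 * 250.73 + (1 - 0.90900) * 239.03 = 249.7 K

249.7 K


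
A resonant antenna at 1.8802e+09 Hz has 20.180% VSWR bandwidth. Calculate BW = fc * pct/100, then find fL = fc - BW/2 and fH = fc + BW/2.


BW = 1.8802e+09 * 20.180/100 = 3.794244e+08 Hz
fL = 1.8802e+09 - 3.794244e+08/2 = 1.690e+09 Hz
fH = 1.8802e+09 + 3.794244e+08/2 = 2.070e+09 Hz

BW=3.794e+08 Hz, fL=1.690e+09 Hz, fH=2.070e+09 Hz


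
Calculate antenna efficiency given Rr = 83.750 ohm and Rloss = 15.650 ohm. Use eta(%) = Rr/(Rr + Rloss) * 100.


eta = 83.750 / (83.750 + 15.650) * 100 = 84.26%

84.26%


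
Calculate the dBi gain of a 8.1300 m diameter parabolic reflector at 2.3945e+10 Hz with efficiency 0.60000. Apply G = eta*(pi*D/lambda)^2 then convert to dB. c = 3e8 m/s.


lambda = c / f = 3.0000e+08 / 2.3945e+10 = 0.01252871 m
G_linear = 0.60000 * (pi * 8.1300 / 0.01252871)^2 = 2.493557e+06
G_dBi = 10 * log10(2.493557e+06) = 63.97 dBi

63.97 dBi


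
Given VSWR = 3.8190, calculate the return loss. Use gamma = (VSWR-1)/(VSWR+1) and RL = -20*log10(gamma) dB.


gamma = (3.8190 - 1) / (3.8190 + 1) = 0.5849761
RL = -20 * log10(0.5849761) = 4.657 dB

4.657 dB


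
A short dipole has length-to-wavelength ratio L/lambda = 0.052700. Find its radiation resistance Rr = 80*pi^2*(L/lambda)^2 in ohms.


Rr = 80 * pi^2 * (0.052700)^2 = 80 * 9.869604 * 2.777290e-03 = 2.193 ohm

2.193 ohm


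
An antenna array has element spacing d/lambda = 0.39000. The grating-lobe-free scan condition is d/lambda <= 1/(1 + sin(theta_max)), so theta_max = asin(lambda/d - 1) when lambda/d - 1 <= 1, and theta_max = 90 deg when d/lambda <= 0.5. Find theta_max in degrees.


lambda/d - 1 = 1/0.39000 - 1 = 1.564103 >= 1
d/lambda <= 0.5, so the array can scan to endfire without grating lobes: theta_max = 90 deg

90 deg


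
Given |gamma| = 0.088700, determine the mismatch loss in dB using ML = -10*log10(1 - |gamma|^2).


ML = -10 * log10(1 - 0.088700^2) = -10 * log10(0.99213231) = 0.03430 dB

0.03430 dB


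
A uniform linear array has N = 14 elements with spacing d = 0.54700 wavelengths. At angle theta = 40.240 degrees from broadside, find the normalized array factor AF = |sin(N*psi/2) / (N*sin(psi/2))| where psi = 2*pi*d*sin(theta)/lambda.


psi = 2*pi*0.54700*sin(40.240 deg) = 2.220207 rad
AF = |sin(14*2.220207/2) / (14*sin(2.220207/2))| = 0.01322

0.01322


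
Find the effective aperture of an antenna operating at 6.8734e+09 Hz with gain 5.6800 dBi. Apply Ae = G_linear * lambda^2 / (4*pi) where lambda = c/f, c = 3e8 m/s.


lambda = c / f = 3.0000e+08 / 6.8734e+09 = 0.04364652 m
G_linear = 10^(5.6800/10) = 3.698282
Ae = G_linear * lambda^2 / (4*pi) = 3.698282 * 0.04364652^2 / (4*pi) = 5.606e-04 m^2

5.606e-04 m^2


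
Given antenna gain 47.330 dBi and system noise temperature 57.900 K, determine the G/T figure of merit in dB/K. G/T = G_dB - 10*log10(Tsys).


G/T = 47.330 - 10*log10(57.900) = 47.330 - 17.62679 = 29.70 dB/K

29.70 dB/K


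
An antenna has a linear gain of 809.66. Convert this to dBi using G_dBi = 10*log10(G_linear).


G_dBi = 10 * log10(809.66) = 29.08 dBi

29.08 dBi


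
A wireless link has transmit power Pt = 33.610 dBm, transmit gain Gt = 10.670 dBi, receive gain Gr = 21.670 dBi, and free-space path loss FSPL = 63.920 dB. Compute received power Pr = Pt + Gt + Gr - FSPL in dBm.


Pr = 33.610 + 10.670 + 21.670 - 63.920 = 2.03 dBm

2.03 dBm


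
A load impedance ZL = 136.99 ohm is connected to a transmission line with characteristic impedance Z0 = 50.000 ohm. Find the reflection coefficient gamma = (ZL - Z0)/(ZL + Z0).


gamma = (136.99 - 50.000) / (136.99 + 50.000) = 0.4652

0.4652


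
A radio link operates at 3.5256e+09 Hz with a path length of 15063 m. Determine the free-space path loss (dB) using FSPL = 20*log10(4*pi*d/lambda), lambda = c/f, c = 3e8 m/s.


lambda = c / f = 3.0000e+08 / 3.5256e+09 = 0.08509190 m
FSPL = 20 * log10(4*pi*15063/0.08509190) = 126.9 dB

126.9 dB


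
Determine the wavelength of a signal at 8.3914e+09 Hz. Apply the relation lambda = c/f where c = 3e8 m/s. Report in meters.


lambda = c / f = 3.0000e+08 / 8.3914e+09 = 0.03575 m

0.03575 m


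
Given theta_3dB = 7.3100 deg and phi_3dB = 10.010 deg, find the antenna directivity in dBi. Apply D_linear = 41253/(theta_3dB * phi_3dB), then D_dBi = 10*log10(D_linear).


D_linear = 41253 / (7.3100 * 10.010) = 563.7728
D_dBi = 10 * log10(563.7728) = 27.51 dBi

27.51 dBi


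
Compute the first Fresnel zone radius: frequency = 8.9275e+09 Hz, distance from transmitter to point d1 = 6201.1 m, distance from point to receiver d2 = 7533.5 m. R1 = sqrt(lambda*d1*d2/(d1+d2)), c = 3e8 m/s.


lambda = c / f = 3.0000e+08 / 8.9275e+09 = 0.03360403 m
R1 = sqrt(0.03360403 * 6201.1 * 7533.5 / (6201.1 + 7533.5)) = 10.69 m

10.69 m


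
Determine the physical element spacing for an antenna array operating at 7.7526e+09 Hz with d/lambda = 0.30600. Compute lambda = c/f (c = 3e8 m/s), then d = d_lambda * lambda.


lambda = c / f = 3.0000e+08 / 7.7526e+09 = 0.03869670 m
d = 0.30600 * 0.03869670 = 0.01184 m

0.01184 m


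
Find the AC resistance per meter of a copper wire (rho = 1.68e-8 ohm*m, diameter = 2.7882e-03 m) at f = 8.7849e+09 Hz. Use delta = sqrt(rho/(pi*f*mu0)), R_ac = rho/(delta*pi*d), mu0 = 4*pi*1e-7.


delta = sqrt(1.68e-8 / (pi * 8.7849e+09 * 4*pi*1e-7)) = 6.959954e-07 m
R_ac = 1.68e-8 / (6.959954e-07 * pi * 2.7882e-03) = 2.756 ohm/m

2.756 ohm/m


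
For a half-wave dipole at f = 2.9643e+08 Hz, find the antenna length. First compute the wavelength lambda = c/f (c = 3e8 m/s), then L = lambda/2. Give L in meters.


lambda = c / f = 3.0000e+08 / 2.9643e+08 = 1.012043 m
L = lambda / 2 = 1.012043 / 2 = 0.5060 m

0.5060 m


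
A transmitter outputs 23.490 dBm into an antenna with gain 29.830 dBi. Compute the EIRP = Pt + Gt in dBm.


EIRP = Pt + Gt = 23.490 + 29.830 = 53.32 dBm

53.32 dBm


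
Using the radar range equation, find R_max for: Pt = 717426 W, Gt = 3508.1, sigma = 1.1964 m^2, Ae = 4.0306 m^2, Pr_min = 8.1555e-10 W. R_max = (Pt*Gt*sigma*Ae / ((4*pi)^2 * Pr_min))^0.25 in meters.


R^4 = 717426*3508.1*1.1964*4.0306 / ((4*pi)^2 * 8.1555e-10) = 9.423774e+16
R_max = 9.423774e+16^0.25 = 17521 m

17521 m


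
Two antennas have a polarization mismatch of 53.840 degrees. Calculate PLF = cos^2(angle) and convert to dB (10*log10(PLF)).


PLF_linear = cos^2(53.840 deg) = 0.3481497
PLF_dB = 10 * log10(0.3481497) = -4.582 dB

-4.582 dB


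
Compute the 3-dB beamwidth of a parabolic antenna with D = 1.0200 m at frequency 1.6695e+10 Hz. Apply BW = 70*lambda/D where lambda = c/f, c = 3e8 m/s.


lambda = c / f = 3.0000e+08 / 1.6695e+10 = 0.01796945 m
BW = 70 * 0.01796945 / 1.0200 = 1.233 deg

1.233 deg


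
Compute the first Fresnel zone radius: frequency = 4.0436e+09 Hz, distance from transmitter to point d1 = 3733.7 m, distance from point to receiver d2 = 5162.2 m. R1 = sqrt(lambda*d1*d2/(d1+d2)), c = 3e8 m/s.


lambda = c / f = 3.0000e+08 / 4.0436e+09 = 0.07419131 m
R1 = sqrt(0.07419131 * 3733.7 * 5162.2 / (3733.7 + 5162.2)) = 12.68 m

12.68 m


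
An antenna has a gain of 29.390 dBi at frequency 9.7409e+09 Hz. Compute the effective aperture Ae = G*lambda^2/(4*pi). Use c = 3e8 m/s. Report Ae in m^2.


lambda = c / f = 3.0000e+08 / 9.7409e+09 = 0.03079798 m
G_linear = 10^(29.390/10) = 868.9604
Ae = G_linear * lambda^2 / (4*pi) = 868.9604 * 0.03079798^2 / (4*pi) = 0.06559 m^2

0.06559 m^2


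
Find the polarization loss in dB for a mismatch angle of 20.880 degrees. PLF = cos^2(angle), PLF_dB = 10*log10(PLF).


PLF_linear = cos^2(20.880 deg) = 0.8729706
PLF_dB = 10 * log10(0.8729706) = -0.5900 dB

-0.5900 dB


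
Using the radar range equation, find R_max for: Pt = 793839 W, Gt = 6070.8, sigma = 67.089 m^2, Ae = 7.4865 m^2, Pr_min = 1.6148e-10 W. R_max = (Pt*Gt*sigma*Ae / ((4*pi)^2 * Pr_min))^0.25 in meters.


R^4 = 793839*6070.8*67.089*7.4865 / ((4*pi)^2 * 1.6148e-10) = 9.492269e+19
R_max = 9.492269e+19^0.25 = 98706 m

98706 m


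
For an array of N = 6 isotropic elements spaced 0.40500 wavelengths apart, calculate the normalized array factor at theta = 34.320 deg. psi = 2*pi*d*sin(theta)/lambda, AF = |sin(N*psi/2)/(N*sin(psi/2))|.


psi = 2*pi*0.40500*sin(34.320 deg) = 1.434733 rad
AF = |sin(6*1.434733/2) / (6*sin(1.434733/2))| = 0.2327

0.2327


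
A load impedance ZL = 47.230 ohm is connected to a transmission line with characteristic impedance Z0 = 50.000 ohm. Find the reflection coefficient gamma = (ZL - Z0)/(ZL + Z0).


gamma = (47.230 - 50.000) / (47.230 + 50.000) = -0.02849

-0.02849


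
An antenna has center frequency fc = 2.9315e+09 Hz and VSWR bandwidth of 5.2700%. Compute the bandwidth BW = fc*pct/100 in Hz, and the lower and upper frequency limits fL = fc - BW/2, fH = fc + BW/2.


BW = 2.9315e+09 * 5.2700/100 = 1.544900e+08 Hz
fL = 2.9315e+09 - 1.544900e+08/2 = 2.854e+09 Hz
fH = 2.9315e+09 + 1.544900e+08/2 = 3.009e+09 Hz

BW=1.545e+08 Hz, fL=2.854e+09 Hz, fH=3.009e+09 Hz


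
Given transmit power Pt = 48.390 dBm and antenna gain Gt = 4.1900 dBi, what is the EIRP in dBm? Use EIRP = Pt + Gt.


EIRP = Pt + Gt = 48.390 + 4.1900 = 52.58 dBm

52.58 dBm


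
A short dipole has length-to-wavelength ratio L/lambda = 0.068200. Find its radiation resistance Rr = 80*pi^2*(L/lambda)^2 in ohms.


Rr = 80 * pi^2 * (0.068200)^2 = 80 * 9.869604 * 4.651240e-03 = 3.672 ohm

3.672 ohm


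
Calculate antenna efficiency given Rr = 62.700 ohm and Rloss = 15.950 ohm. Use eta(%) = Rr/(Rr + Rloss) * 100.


eta = 62.700 / (62.700 + 15.950) * 100 = 79.72%

79.72%


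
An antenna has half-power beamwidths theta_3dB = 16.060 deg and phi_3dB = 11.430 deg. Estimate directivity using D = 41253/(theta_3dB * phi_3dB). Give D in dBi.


D_linear = 41253 / (16.060 * 11.430) = 224.7314
D_dBi = 10 * log10(224.7314) = 23.52 dBi

23.52 dBi


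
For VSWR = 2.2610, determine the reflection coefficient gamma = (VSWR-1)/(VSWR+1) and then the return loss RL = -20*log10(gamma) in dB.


gamma = (2.2610 - 1) / (2.2610 + 1) = 0.3866912
RL = -20 * log10(0.3866912) = 8.253 dB

8.253 dB


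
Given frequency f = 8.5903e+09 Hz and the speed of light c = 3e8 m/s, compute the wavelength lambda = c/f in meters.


lambda = c / f = 3.0000e+08 / 8.5903e+09 = 0.03492 m

0.03492 m


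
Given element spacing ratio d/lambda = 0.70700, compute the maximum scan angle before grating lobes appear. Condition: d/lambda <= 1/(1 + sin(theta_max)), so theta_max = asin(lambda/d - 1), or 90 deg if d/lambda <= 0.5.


lambda/d - 1 = 1/0.70700 - 1 = 0.4144272
theta_max = asin(0.4144272) = 24.48 deg

24.48 deg


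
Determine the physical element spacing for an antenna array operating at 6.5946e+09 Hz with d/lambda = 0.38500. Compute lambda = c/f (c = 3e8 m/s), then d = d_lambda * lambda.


lambda = c / f = 3.0000e+08 / 6.5946e+09 = 0.04549177 m
d = 0.38500 * 0.04549177 = 0.01751 m

0.01751 m


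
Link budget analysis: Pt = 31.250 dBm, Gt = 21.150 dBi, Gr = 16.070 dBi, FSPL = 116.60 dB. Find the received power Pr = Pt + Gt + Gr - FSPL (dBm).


Pr = 31.250 + 21.150 + 16.070 - 116.60 = -48.13 dBm

-48.13 dBm


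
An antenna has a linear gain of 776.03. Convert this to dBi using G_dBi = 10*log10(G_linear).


G_dBi = 10 * log10(776.03) = 28.90 dBi

28.90 dBi


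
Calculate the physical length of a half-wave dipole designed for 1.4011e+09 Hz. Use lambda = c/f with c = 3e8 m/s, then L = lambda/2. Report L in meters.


lambda = c / f = 3.0000e+08 / 1.4011e+09 = 0.2141175 m
L = lambda / 2 = 0.2141175 / 2 = 0.1071 m

0.1071 m


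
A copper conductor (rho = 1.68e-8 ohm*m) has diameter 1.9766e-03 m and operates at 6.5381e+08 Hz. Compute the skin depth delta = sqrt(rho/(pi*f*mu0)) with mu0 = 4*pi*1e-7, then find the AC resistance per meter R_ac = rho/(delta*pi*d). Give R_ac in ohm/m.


delta = sqrt(1.68e-8 / (pi * 6.5381e+08 * 4*pi*1e-7)) = 2.551226e-06 m
R_ac = 1.68e-8 / (2.551226e-06 * pi * 1.9766e-03) = 1.060 ohm/m

1.060 ohm/m


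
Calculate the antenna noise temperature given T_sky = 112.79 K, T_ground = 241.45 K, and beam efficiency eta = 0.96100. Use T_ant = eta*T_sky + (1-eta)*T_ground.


T_ant = 0.96100 * 112.79 + (1 - 0.96100) * 241.45 = 117.8 K

117.8 K


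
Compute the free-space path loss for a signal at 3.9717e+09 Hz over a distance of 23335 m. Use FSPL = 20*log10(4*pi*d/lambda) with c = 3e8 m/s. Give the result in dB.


lambda = c / f = 3.0000e+08 / 3.9717e+09 = 0.07553441 m
FSPL = 20 * log10(4*pi*23335/0.07553441) = 131.8 dB

131.8 dB


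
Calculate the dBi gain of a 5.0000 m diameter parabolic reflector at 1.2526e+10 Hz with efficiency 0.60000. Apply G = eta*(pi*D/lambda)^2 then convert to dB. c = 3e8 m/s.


lambda = c / f = 3.0000e+08 / 1.2526e+10 = 0.02395018 m
G_linear = 0.60000 * (pi * 5.0000 / 0.02395018)^2 = 258091.3
G_dBi = 10 * log10(258091.3) = 54.12 dBi

54.12 dBi


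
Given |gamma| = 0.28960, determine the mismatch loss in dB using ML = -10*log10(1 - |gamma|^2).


ML = -10 * log10(1 - 0.28960^2) = -10 * log10(0.91613184) = 0.3804 dB

0.3804 dB


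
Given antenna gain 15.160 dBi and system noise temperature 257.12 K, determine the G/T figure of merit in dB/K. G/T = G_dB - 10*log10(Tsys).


G/T = 15.160 - 10*log10(257.12) = 15.160 - 24.10136 = -8.941 dB/K

-8.941 dB/K


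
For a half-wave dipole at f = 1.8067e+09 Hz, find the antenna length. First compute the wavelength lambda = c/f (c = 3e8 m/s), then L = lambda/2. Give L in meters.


lambda = c / f = 3.0000e+08 / 1.8067e+09 = 0.1660486 m
L = lambda / 2 = 0.1660486 / 2 = 0.08302 m

0.08302 m


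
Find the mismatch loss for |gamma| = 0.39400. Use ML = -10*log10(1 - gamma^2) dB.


ML = -10 * log10(1 - 0.39400^2) = -10 * log10(0.844764) = 0.7326 dB

0.7326 dB


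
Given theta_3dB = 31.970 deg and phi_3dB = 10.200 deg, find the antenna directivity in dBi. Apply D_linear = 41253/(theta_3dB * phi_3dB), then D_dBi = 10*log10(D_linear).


D_linear = 41253 / (31.970 * 10.200) = 126.5065
D_dBi = 10 * log10(126.5065) = 21.02 dBi

21.02 dBi


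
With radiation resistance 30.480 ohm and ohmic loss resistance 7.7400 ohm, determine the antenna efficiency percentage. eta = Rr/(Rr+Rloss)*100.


eta = 30.480 / (30.480 + 7.7400) * 100 = 79.75%

79.75%


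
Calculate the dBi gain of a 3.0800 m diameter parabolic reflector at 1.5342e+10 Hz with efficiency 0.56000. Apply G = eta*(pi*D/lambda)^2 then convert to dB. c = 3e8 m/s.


lambda = c / f = 3.0000e+08 / 1.5342e+10 = 0.01955417 m
G_linear = 0.56000 * (pi * 3.0800 / 0.01955417)^2 = 137123.0
G_dBi = 10 * log10(137123.0) = 51.37 dBi

51.37 dBi


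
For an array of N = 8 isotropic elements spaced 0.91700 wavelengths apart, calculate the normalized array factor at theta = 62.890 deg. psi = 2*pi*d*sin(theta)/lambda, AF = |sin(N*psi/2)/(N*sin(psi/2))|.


psi = 2*pi*0.91700*sin(62.890 deg) = 5.128664 rad
AF = |sin(8*5.128664/2) / (8*sin(5.128664/2))| = 0.2280

0.2280


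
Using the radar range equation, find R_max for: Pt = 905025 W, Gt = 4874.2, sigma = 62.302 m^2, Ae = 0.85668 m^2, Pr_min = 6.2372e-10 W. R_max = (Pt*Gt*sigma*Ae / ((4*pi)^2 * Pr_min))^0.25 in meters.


R^4 = 905025*4874.2*62.302*0.85668 / ((4*pi)^2 * 6.2372e-10) = 2.390425e+18
R_max = 2.390425e+18^0.25 = 39320 m

39320 m


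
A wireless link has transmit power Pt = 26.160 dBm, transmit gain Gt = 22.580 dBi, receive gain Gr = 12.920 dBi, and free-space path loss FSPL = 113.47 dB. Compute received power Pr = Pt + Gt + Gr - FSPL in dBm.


Pr = 26.160 + 22.580 + 12.920 - 113.47 = -51.81 dBm

-51.81 dBm


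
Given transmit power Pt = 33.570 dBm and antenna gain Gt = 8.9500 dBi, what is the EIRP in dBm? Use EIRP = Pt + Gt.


EIRP = Pt + Gt = 33.570 + 8.9500 = 42.52 dBm

42.52 dBm


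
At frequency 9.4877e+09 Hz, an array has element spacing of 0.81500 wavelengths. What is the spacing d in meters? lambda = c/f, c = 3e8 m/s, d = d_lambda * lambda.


lambda = c / f = 3.0000e+08 / 9.4877e+09 = 0.03161989 m
d = 0.81500 * 0.03161989 = 0.02577 m

0.02577 m


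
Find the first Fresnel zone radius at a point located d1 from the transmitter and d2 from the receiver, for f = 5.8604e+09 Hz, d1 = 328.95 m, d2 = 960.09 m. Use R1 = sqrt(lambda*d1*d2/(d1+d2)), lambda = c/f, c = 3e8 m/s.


lambda = c / f = 3.0000e+08 / 5.8604e+09 = 0.05119104 m
R1 = sqrt(0.05119104 * 328.95 * 960.09 / (328.95 + 960.09)) = 3.541 m

3.541 m


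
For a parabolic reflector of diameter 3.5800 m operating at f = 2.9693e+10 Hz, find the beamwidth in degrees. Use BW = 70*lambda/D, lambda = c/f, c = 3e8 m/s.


lambda = c / f = 3.0000e+08 / 2.9693e+10 = 0.01010339 m
BW = 70 * 0.01010339 / 3.5800 = 0.1976 deg

0.1976 deg


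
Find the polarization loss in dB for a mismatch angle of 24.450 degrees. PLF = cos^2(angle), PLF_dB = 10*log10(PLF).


PLF_linear = cos^2(24.450 deg) = 0.8286876
PLF_dB = 10 * log10(0.8286876) = -0.8161 dB

-0.8161 dB


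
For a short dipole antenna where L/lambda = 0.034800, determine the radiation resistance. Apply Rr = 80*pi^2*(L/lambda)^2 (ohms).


Rr = 80 * pi^2 * (0.034800)^2 = 80 * 9.869604 * 1.211040e-03 = 0.9562 ohm

0.9562 ohm


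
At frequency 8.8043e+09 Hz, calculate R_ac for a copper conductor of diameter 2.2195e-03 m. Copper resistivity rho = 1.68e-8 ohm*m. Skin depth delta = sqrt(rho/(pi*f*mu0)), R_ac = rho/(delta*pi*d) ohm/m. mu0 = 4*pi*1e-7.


delta = sqrt(1.68e-8 / (pi * 8.8043e+09 * 4*pi*1e-7)) = 6.952282e-07 m
R_ac = 1.68e-8 / (6.952282e-07 * pi * 2.2195e-03) = 3.466 ohm/m

3.466 ohm/m


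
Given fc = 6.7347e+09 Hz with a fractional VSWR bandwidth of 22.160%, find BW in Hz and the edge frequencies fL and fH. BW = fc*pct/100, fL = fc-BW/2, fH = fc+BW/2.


BW = 6.7347e+09 * 22.160/100 = 1.492410e+09 Hz
fL = 6.7347e+09 - 1.492410e+09/2 = 5.988e+09 Hz
fH = 6.7347e+09 + 1.492410e+09/2 = 7.481e+09 Hz

BW=1.492e+09 Hz, fL=5.988e+09 Hz, fH=7.481e+09 Hz


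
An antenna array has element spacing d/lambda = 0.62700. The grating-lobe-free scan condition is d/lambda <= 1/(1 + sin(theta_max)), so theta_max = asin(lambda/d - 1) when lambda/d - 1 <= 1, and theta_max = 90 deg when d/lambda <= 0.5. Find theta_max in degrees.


lambda/d - 1 = 1/0.62700 - 1 = 0.5948963
theta_max = asin(0.5948963) = 36.51 deg

36.51 deg


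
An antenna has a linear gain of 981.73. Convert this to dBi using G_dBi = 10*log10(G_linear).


G_dBi = 10 * log10(981.73) = 29.92 dBi

29.92 dBi


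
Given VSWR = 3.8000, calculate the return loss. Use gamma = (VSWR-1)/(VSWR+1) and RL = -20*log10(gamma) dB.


gamma = (3.8000 - 1) / (3.8000 + 1) = 0.5833333
RL = -20 * log10(0.5833333) = 4.682 dB

4.682 dB


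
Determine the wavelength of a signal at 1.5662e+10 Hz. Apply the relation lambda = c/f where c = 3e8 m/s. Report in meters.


lambda = c / f = 3.0000e+08 / 1.5662e+10 = 0.01915 m

0.01915 m


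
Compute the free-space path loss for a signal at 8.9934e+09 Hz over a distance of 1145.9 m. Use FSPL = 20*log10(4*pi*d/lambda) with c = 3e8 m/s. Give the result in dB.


lambda = c / f = 3.0000e+08 / 8.9934e+09 = 0.03335780 m
FSPL = 20 * log10(4*pi*1145.9/0.03335780) = 112.7 dB

112.7 dB


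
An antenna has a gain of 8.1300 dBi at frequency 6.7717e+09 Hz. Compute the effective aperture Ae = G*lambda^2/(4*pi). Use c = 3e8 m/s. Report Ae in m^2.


lambda = c / f = 3.0000e+08 / 6.7717e+09 = 0.04430202 m
G_linear = 10^(8.1300/10) = 6.501297
Ae = G_linear * lambda^2 / (4*pi) = 6.501297 * 0.04430202^2 / (4*pi) = 1.015e-03 m^2

1.015e-03 m^2


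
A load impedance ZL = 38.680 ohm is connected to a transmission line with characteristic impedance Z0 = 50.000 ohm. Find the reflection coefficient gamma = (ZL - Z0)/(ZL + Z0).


gamma = (38.680 - 50.000) / (38.680 + 50.000) = -0.1276

-0.1276


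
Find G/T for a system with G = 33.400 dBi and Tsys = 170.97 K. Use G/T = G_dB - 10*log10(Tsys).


G/T = 33.400 - 10*log10(170.97) = 33.400 - 22.32920 = 11.07 dB/K

11.07 dB/K


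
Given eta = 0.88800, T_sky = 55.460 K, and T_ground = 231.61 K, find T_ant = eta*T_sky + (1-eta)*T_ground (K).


T_ant = 0.88800 * 55.460 + (1 - 0.88800) * 231.61 = 75.19 K

75.19 K


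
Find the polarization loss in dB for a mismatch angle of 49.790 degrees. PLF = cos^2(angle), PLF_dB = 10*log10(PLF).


PLF_linear = cos^2(49.790 deg) = 0.4167877
PLF_dB = 10 * log10(0.4167877) = -3.801 dB

-3.801 dB


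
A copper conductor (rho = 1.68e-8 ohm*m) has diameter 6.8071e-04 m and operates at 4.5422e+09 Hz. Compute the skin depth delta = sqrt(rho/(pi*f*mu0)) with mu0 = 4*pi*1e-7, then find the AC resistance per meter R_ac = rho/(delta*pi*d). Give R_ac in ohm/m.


delta = sqrt(1.68e-8 / (pi * 4.5422e+09 * 4*pi*1e-7)) = 9.679249e-07 m
R_ac = 1.68e-8 / (9.679249e-07 * pi * 6.8071e-04) = 8.116 ohm/m

8.116 ohm/m


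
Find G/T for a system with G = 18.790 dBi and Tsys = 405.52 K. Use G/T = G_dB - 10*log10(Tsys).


G/T = 18.790 - 10*log10(405.52) = 18.790 - 26.08012 = -7.290 dB/K

-7.290 dB/K


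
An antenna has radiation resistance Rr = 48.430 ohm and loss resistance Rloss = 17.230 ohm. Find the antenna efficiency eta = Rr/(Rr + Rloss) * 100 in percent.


eta = 48.430 / (48.430 + 17.230) * 100 = 73.76%

73.76%


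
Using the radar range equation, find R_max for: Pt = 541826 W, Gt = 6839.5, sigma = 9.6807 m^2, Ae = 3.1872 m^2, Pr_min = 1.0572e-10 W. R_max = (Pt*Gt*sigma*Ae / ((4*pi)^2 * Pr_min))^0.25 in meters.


R^4 = 541826*6839.5*9.6807*3.1872 / ((4*pi)^2 * 1.0572e-10) = 6.848940e+18
R_max = 6.848940e+18^0.25 = 51157 m

51157 m


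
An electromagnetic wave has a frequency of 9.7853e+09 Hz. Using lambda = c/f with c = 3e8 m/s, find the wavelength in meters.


lambda = c / f = 3.0000e+08 / 9.7853e+09 = 0.03066 m

0.03066 m


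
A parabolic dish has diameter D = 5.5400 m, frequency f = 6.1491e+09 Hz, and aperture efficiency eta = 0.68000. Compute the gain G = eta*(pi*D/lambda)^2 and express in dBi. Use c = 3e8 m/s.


lambda = c / f = 3.0000e+08 / 6.1491e+09 = 0.04878763 m
G_linear = 0.68000 * (pi * 5.5400 / 0.04878763)^2 = 86538.38
G_dBi = 10 * log10(86538.38) = 49.37 dBi

49.37 dBi


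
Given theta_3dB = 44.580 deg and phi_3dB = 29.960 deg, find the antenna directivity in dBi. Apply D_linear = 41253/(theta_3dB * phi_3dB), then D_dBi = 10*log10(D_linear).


D_linear = 41253 / (44.580 * 29.960) = 30.88685
D_dBi = 10 * log10(30.88685) = 14.90 dBi

14.90 dBi


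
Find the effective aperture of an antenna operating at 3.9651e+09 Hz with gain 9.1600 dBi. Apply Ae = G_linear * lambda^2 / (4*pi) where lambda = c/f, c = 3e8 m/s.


lambda = c / f = 3.0000e+08 / 3.9651e+09 = 0.07566013 m
G_linear = 10^(9.1600/10) = 8.241381
Ae = G_linear * lambda^2 / (4*pi) = 8.241381 * 0.07566013^2 / (4*pi) = 3.754e-03 m^2

3.754e-03 m^2


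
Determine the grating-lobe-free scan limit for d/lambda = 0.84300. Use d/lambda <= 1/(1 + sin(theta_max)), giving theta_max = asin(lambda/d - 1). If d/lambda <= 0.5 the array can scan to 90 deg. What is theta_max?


lambda/d - 1 = 1/0.84300 - 1 = 0.1862396
theta_max = asin(0.1862396) = 10.73 deg

10.73 deg


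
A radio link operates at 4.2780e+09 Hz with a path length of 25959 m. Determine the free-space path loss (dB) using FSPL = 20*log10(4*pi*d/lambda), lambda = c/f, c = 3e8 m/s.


lambda = c / f = 3.0000e+08 / 4.2780e+09 = 0.07012623 m
FSPL = 20 * log10(4*pi*25959/0.07012623) = 133.4 dB

133.4 dB


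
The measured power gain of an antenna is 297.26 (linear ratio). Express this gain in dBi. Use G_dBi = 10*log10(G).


G_dBi = 10 * log10(297.26) = 24.73 dBi

24.73 dBi


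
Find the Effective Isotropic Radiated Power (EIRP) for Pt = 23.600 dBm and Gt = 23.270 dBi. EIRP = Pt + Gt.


EIRP = Pt + Gt = 23.600 + 23.270 = 46.87 dBm

46.87 dBm


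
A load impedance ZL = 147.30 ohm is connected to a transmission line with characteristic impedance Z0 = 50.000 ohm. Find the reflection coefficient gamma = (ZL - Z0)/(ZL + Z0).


gamma = (147.30 - 50.000) / (147.30 + 50.000) = 0.4932

0.4932


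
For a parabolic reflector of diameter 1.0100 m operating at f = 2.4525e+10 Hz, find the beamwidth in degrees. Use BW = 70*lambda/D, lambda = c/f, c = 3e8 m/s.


lambda = c / f = 3.0000e+08 / 2.4525e+10 = 0.01223242 m
BW = 70 * 0.01223242 / 1.0100 = 0.8478 deg

0.8478 deg


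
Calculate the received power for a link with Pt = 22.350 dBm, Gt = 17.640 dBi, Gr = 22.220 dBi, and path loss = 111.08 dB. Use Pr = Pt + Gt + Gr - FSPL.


Pr = 22.350 + 17.640 + 22.220 - 111.08 = -48.87 dBm

-48.87 dBm


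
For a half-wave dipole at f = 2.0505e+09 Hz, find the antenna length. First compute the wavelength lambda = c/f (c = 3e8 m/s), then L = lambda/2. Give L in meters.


lambda = c / f = 3.0000e+08 / 2.0505e+09 = 0.1463058 m
L = lambda / 2 = 0.1463058 / 2 = 0.07315 m

0.07315 m


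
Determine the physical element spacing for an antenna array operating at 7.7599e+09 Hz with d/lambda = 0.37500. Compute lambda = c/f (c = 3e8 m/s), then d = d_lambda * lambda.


lambda = c / f = 3.0000e+08 / 7.7599e+09 = 0.03866029 m
d = 0.37500 * 0.03866029 = 0.01450 m

0.01450 m


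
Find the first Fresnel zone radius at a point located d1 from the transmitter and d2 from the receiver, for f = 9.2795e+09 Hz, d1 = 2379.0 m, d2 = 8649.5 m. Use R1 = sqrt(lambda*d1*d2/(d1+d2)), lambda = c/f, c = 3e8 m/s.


lambda = c / f = 3.0000e+08 / 9.2795e+09 = 0.03232933 m
R1 = sqrt(0.03232933 * 2379.0 * 8649.5 / (2379.0 + 8649.5)) = 7.767 m

7.767 m


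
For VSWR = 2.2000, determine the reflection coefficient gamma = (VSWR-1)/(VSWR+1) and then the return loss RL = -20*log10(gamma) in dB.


gamma = (2.2000 - 1) / (2.2000 + 1) = 0.3750000
RL = -20 * log10(0.3750000) = 8.519 dB

8.519 dB


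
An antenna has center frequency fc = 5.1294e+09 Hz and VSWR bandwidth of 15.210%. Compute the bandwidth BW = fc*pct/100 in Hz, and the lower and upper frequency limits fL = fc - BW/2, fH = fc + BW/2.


BW = 5.1294e+09 * 15.210/100 = 7.801817e+08 Hz
fL = 5.1294e+09 - 7.801817e+08/2 = 4.739e+09 Hz
fH = 5.1294e+09 + 7.801817e+08/2 = 5.519e+09 Hz

BW=7.802e+08 Hz, fL=4.739e+09 Hz, fH=5.519e+09 Hz


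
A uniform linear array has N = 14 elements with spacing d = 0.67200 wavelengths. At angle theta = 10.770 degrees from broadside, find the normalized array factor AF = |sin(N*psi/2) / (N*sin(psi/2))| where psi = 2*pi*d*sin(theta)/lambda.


psi = 2*pi*0.67200*sin(10.770 deg) = 0.7890085 rad
AF = |sin(14*0.7890085/2) / (14*sin(0.7890085/2))| = 0.1280

0.1280


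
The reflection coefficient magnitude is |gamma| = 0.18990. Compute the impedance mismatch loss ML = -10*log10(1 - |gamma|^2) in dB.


ML = -10 * log10(1 - 0.18990^2) = -10 * log10(0.96393799) = 0.1595 dB

0.1595 dB


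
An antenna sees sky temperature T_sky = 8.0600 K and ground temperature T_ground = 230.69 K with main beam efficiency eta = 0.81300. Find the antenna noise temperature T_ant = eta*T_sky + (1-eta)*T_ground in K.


T_ant = 0.81300 * 8.0600 + (1 - 0.81300) * 230.69 = 49.69 K

49.69 K


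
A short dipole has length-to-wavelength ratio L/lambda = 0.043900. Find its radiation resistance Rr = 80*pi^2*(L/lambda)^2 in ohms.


Rr = 80 * pi^2 * (0.043900)^2 = 80 * 9.869604 * 1.927210e-03 = 1.522 ohm

1.522 ohm


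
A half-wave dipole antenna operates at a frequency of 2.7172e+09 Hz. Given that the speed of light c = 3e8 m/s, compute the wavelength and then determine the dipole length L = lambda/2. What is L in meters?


lambda = c / f = 3.0000e+08 / 2.7172e+09 = 0.1104078 m
L = lambda / 2 = 0.1104078 / 2 = 0.05520 m

0.05520 m


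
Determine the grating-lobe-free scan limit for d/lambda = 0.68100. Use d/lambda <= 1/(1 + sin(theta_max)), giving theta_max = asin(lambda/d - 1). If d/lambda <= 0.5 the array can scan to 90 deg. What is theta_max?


lambda/d - 1 = 1/0.68100 - 1 = 0.4684288
theta_max = asin(0.4684288) = 27.93 deg

27.93 deg


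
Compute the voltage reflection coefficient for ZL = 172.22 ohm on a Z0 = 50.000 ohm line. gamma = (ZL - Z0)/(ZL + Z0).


gamma = (172.22 - 50.000) / (172.22 + 50.000) = 0.5500

0.5500


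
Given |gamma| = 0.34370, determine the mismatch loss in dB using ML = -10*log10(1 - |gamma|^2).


ML = -10 * log10(1 - 0.34370^2) = -10 * log10(0.88187031) = 0.5460 dB

0.5460 dB


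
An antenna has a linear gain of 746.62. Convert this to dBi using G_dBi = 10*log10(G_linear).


G_dBi = 10 * log10(746.62) = 28.73 dBi

28.73 dBi


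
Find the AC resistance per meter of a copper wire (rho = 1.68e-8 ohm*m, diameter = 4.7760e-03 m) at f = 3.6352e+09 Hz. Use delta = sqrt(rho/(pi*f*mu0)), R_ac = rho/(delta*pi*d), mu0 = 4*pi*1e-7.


delta = sqrt(1.68e-8 / (pi * 3.6352e+09 * 4*pi*1e-7)) = 1.081959e-06 m
R_ac = 1.68e-8 / (1.081959e-06 * pi * 4.7760e-03) = 1.035 ohm/m

1.035 ohm/m


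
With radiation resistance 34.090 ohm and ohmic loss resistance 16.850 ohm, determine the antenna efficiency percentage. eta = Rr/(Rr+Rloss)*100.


eta = 34.090 / (34.090 + 16.850) * 100 = 66.92%

66.92%


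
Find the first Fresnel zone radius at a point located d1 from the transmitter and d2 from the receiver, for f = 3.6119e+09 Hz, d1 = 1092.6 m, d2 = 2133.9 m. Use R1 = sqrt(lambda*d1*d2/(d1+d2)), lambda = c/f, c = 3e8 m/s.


lambda = c / f = 3.0000e+08 / 3.6119e+09 = 0.08305878 m
R1 = sqrt(0.08305878 * 1092.6 * 2133.9 / (1092.6 + 2133.9)) = 7.747 m

7.747 m


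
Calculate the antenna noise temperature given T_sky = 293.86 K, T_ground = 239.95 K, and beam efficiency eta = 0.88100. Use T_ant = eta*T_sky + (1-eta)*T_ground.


T_ant = 0.88100 * 293.86 + (1 - 0.88100) * 239.95 = 287.4 K

287.4 K


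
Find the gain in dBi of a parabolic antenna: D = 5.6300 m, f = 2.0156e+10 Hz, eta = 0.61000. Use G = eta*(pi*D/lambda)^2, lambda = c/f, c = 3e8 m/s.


lambda = c / f = 3.0000e+08 / 2.0156e+10 = 0.01488391 m
G_linear = 0.61000 * (pi * 5.6300 / 0.01488391)^2 = 861414.7
G_dBi = 10 * log10(861414.7) = 59.35 dBi

59.35 dBi


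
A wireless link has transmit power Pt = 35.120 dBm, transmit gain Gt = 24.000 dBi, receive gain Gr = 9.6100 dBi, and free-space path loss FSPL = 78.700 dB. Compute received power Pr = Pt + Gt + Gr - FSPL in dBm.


Pr = 35.120 + 24.000 + 9.6100 - 78.700 = -9.97 dBm

-9.97 dBm


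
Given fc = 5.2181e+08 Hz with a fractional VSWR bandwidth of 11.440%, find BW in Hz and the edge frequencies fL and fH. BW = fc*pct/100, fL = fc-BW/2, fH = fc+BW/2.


BW = 5.2181e+08 * 11.440/100 = 5.969506e+07 Hz
fL = 5.2181e+08 - 5.969506e+07/2 = 4.920e+08 Hz
fH = 5.2181e+08 + 5.969506e+07/2 = 5.517e+08 Hz

BW=5.970e+07 Hz, fL=4.920e+08 Hz, fH=5.517e+08 Hz


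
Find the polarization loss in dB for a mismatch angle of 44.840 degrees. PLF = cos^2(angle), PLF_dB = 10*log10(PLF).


PLF_linear = cos^2(44.840 deg) = 0.5027925
PLF_dB = 10 * log10(0.5027925) = -2.986 dB

-2.986 dB


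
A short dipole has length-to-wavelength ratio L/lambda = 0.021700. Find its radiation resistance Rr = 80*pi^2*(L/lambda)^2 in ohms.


Rr = 80 * pi^2 * (0.021700)^2 = 80 * 9.869604 * 4.708900e-04 = 0.3718 ohm

0.3718 ohm


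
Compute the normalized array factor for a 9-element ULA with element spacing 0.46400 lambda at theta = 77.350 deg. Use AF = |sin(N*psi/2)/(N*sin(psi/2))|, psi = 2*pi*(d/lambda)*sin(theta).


psi = 2*pi*0.46400*sin(77.350 deg) = 2.844630 rad
AF = |sin(9*2.844630/2) / (9*sin(2.844630/2))| = 0.02610

0.02610


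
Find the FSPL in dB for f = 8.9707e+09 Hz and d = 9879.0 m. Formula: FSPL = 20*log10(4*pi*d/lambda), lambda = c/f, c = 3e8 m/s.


lambda = c / f = 3.0000e+08 / 8.9707e+09 = 0.03344221 m
FSPL = 20 * log10(4*pi*9879.0/0.03344221) = 131.4 dB

131.4 dB


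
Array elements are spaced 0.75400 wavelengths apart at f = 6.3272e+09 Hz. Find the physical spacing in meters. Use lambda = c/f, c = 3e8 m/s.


lambda = c / f = 3.0000e+08 / 6.3272e+09 = 0.04741434 m
d = 0.75400 * 0.04741434 = 0.03575 m

0.03575 m


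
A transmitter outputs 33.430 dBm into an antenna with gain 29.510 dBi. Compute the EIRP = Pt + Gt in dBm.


EIRP = Pt + Gt = 33.430 + 29.510 = 62.94 dBm

62.94 dBm


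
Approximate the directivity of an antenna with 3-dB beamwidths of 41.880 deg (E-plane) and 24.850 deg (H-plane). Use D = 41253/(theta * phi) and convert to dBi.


D_linear = 41253 / (41.880 * 24.850) = 39.63898
D_dBi = 10 * log10(39.63898) = 15.98 dBi

15.98 dBi


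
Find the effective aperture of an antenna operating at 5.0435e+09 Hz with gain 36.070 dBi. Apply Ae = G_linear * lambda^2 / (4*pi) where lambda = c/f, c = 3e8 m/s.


lambda = c / f = 3.0000e+08 / 5.0435e+09 = 0.05948250 m
G_linear = 10^(36.070/10) = 4045.759
Ae = G_linear * lambda^2 / (4*pi) = 4045.759 * 0.05948250^2 / (4*pi) = 1.139 m^2

1.139 m^2


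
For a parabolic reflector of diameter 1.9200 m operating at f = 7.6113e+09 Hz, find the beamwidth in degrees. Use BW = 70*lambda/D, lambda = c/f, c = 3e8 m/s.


lambda = c / f = 3.0000e+08 / 7.6113e+09 = 0.03941508 m
BW = 70 * 0.03941508 / 1.9200 = 1.437 deg

1.437 deg


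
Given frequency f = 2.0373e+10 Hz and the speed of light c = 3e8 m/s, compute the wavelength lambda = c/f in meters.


lambda = c / f = 3.0000e+08 / 2.0373e+10 = 0.01473 m

0.01473 m


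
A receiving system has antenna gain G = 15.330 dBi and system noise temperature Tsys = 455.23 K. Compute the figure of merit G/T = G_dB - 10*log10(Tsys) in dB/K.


G/T = 15.330 - 10*log10(455.23) = 15.330 - 26.58231 = -11.25 dB/K

-11.25 dB/K


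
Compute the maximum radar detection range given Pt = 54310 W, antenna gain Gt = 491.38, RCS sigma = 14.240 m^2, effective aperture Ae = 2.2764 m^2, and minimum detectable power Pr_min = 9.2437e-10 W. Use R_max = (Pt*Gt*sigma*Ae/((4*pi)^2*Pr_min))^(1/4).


R^4 = 54310*491.38*14.240*2.2764 / ((4*pi)^2 * 9.2437e-10) = 5.926391e+15
R_max = 5.926391e+15^0.25 = 8774 m

8774 m


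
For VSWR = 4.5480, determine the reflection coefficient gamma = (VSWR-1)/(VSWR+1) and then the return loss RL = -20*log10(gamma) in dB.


gamma = (4.5480 - 1) / (4.5480 + 1) = 0.6395097
RL = -20 * log10(0.6395097) = 3.883 dB

3.883 dB


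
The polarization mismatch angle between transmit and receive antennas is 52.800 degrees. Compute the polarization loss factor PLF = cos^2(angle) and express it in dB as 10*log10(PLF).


PLF_linear = cos^2(52.800 deg) = 0.3655401
PLF_dB = 10 * log10(0.3655401) = -4.371 dB

-4.371 dB


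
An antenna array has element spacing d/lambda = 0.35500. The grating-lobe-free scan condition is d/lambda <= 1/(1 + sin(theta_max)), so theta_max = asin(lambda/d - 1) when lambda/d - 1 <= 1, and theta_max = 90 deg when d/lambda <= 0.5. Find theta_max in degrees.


lambda/d - 1 = 1/0.35500 - 1 = 1.816901 >= 1
d/lambda <= 0.5, so the array can scan to endfire without grating lobes: theta_max = 90 deg

90 deg


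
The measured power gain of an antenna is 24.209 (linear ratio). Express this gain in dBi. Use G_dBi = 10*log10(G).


G_dBi = 10 * log10(24.209) = 13.84 dBi

13.84 dBi


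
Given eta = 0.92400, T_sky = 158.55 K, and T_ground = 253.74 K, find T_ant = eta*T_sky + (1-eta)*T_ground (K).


T_ant = 0.92400 * 158.55 + (1 - 0.92400) * 253.74 = 165.8 K

165.8 K


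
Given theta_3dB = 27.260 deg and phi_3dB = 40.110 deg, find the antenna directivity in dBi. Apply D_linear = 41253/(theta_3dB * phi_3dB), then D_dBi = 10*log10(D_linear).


D_linear = 41253 / (27.260 * 40.110) = 37.72915
D_dBi = 10 * log10(37.72915) = 15.77 dBi

15.77 dBi


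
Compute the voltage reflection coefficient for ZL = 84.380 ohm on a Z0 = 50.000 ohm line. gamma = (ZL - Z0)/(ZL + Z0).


gamma = (84.380 - 50.000) / (84.380 + 50.000) = 0.2558

0.2558


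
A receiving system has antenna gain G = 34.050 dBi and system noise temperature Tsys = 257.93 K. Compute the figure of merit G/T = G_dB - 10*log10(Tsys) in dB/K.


G/T = 34.050 - 10*log10(257.93) = 34.050 - 24.11502 = 9.935 dB/K

9.935 dB/K
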